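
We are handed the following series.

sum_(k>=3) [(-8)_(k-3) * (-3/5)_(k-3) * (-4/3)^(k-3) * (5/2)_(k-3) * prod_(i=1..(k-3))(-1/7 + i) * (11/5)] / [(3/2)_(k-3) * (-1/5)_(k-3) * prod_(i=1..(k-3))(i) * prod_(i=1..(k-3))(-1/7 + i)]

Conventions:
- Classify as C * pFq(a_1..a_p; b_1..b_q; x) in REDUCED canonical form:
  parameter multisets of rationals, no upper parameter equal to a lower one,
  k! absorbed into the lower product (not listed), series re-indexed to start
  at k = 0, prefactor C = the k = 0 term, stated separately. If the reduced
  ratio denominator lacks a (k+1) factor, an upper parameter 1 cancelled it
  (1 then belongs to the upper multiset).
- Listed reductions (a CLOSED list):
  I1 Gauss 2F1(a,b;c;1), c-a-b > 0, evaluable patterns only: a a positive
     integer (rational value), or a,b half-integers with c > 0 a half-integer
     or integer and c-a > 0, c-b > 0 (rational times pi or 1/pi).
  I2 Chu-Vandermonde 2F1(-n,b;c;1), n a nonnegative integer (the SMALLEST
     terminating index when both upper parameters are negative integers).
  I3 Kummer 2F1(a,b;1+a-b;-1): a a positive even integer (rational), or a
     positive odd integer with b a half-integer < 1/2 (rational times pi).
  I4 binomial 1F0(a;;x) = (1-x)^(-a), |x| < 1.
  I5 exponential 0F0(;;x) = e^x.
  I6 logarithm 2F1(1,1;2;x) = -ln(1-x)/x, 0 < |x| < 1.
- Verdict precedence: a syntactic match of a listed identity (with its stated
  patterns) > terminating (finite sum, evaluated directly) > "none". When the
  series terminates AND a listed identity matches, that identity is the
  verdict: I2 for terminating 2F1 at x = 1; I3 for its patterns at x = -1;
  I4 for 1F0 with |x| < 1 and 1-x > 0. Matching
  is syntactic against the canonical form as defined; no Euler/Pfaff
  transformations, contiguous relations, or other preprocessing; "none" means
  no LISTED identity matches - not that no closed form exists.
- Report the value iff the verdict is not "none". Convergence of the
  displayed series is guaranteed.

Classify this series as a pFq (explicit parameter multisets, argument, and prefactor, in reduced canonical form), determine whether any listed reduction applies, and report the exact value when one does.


With C = 11/5: the canonical form is 3F2(-8, -3/5, 5/2; -1/5, 3/2; -4/3). Verdict: terminating (-8 upstairs). 9 nonzero terms in all; added directly. Hence: 2977390625/401679.

Structural cue: t_0 = 11/5 here, and the lower running product (C = 11/5, x = -4/3) is a rising factorial.
Term ratio: r(k) = (-4/3) * (k-8) (k-3/5) (k+5/2) / [(k-1/5) (k+3/2) (k+1)] ; factor over Q: parameters, x = (-4/3), and C = 11/5.


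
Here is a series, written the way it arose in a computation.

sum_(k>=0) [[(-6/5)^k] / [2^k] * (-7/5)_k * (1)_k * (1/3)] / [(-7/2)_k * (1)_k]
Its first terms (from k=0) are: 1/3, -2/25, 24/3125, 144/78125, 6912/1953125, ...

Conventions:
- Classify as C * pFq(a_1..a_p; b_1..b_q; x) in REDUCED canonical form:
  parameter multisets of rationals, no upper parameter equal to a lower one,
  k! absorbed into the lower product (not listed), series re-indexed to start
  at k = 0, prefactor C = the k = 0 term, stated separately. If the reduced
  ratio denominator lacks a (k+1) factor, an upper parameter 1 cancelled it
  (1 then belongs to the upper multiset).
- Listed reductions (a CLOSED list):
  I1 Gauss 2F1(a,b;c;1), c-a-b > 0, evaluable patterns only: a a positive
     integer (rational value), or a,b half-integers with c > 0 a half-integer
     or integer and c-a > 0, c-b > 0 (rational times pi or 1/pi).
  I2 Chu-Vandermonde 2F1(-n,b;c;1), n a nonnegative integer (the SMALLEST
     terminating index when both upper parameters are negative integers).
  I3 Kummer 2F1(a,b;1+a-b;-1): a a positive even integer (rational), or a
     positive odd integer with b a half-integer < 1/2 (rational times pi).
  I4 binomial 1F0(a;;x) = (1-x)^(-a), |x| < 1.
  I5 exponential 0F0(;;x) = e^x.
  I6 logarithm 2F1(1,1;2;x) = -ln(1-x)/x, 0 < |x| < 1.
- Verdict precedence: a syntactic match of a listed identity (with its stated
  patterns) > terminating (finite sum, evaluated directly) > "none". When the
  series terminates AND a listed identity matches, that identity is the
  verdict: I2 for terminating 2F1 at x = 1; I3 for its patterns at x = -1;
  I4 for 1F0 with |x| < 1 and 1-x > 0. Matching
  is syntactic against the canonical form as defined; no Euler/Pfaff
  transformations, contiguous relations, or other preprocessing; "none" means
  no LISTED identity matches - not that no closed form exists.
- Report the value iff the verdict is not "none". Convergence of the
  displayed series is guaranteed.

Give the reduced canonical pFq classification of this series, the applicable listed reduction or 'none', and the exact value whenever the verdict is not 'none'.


This is 1/3 * 2F1(-7/5, 1; -7/2; -3/5) in reduced canonical form. Verdict: none - at argument -3/5 the multisets {-7/5, 1} ; {-7/2} match no listed identity.

Key observation: from the first term 1/3: (1)_k (C = 1/3) is k! itself.
Consecutive-term ratio: r(k) = (-3/5) * (k-7/5) (k+1) / [(k-7/2) (k+1)] - poly over poly, x = (-3/5) from leading terms; C = 1/3 at k = 0.


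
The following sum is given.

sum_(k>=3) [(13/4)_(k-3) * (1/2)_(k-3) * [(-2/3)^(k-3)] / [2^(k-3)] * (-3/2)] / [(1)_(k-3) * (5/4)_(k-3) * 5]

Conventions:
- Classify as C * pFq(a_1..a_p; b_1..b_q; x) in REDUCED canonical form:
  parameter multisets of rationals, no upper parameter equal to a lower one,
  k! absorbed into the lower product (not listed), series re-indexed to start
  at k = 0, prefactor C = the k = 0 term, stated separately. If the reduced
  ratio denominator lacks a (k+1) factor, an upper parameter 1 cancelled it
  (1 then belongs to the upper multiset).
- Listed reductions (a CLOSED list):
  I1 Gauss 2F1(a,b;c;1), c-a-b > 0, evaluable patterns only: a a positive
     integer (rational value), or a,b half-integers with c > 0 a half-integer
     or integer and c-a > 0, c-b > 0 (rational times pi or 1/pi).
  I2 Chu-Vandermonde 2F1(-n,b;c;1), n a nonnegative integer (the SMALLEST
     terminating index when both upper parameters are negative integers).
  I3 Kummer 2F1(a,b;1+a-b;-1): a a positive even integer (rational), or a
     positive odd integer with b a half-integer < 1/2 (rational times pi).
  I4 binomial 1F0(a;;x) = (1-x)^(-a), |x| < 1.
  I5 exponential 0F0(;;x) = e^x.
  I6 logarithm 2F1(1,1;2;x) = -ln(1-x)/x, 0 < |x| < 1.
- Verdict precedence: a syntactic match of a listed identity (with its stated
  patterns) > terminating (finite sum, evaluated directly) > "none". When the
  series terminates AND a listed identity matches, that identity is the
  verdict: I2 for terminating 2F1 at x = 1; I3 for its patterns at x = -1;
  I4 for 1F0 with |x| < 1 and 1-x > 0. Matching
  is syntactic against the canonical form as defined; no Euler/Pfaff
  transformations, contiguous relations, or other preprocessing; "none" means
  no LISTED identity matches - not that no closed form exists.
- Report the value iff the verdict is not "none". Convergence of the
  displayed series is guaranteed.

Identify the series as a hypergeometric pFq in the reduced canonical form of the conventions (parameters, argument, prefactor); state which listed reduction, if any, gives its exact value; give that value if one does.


Structural cue: with t_0 = -3/10, the two k-th powers (prefactor -3/10) combine into one argument.
Step ratio: r(k) = (-1/3) * (k+1/2) (k+13/4) / [(k+5/4) (k+1)] - poly over poly, x = (-1/3) from leading terms; C = -3/10 at k = 0.

Prefactor -3/10, argument -1/3: 2F1 with upper {1/2, 13/4} over lower {5/4}. Verdict: none. No listed pattern accepts 2F1(1/2, 13/4; 5/4; -1/3).


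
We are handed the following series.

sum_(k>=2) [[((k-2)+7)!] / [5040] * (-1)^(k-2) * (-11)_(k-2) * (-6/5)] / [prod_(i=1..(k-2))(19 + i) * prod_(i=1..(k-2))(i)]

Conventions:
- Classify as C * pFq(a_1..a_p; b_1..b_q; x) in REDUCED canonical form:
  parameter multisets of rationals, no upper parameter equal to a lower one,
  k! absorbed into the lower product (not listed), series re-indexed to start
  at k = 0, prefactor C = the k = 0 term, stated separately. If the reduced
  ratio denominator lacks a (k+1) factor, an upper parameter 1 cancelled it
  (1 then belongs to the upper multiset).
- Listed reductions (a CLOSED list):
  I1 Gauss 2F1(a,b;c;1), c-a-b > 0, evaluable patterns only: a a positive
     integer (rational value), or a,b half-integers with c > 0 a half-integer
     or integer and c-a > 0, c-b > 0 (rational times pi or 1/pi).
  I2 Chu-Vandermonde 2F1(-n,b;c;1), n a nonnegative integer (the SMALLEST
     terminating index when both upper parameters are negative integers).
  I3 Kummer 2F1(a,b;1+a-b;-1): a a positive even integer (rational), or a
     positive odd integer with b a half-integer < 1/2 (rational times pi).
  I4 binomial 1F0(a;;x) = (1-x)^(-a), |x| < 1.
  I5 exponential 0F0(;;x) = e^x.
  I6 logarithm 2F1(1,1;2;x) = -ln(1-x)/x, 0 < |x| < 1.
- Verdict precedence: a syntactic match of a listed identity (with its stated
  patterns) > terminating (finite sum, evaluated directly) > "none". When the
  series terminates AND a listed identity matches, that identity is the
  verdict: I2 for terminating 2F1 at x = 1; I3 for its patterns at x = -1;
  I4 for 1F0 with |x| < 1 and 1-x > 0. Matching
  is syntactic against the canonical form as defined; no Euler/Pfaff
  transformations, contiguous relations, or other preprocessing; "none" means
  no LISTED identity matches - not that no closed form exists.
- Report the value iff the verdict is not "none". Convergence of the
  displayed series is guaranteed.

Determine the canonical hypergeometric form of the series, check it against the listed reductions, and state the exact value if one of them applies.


Key step: x = (-1) and the lower running product (C = -6/5, x = -1) is a rising factorial.
Term ratio: r(k) = (-1) * (k-11) (k+8) / [(k+20) (k+1)] - poly over poly, x = (-1) from leading terms; C = -6/5 at k = 0.

At argument -1: a 2F1 with upper {-11, 8}, lower {20}, scaled by C = -6/5. Verdict: this is Kummer (I3) (x = -1; c = 20 equals 1+a-b for upper {-11, 8}: listed pattern). Exact value: -11628/175.


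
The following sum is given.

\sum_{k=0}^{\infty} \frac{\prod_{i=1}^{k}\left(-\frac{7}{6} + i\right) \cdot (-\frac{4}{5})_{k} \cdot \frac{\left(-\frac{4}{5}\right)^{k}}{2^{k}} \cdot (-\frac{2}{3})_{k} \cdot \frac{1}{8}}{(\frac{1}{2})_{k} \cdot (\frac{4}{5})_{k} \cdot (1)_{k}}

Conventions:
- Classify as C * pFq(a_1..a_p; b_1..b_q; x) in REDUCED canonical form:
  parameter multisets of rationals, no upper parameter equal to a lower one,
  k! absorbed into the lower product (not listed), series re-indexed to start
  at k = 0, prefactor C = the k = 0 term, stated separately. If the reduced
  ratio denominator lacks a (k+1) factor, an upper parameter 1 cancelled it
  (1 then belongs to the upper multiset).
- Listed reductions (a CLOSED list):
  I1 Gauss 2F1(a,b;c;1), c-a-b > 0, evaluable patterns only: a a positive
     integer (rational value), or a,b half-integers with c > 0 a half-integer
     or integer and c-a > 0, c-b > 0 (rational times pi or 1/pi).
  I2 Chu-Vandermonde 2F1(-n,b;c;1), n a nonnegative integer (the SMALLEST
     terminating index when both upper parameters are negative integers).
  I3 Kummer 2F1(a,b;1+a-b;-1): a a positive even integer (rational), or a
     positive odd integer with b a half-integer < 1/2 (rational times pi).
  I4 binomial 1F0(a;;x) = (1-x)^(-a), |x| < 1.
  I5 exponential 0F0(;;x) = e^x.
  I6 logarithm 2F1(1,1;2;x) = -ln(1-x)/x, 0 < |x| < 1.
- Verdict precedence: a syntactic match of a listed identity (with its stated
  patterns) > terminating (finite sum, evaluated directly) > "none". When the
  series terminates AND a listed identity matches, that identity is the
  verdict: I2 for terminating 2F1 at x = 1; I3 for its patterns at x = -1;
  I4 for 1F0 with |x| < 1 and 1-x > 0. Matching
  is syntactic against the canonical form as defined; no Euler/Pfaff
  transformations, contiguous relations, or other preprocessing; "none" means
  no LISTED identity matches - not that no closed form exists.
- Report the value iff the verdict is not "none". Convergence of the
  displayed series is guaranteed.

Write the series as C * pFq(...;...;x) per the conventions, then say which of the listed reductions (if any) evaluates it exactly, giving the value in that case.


Prefactor \frac{1}{8}, argument -\frac{2}{5}: 3F2 with upper {-\frac{4}{5}, -\frac{2}{3}, -\frac{1}{6}} over lower {\frac{1}{2}, \frac{4}{5}}. Verdict: none - at argument -\frac{2}{5} the multisets {-\frac{4}{5}, -\frac{2}{3}, -\frac{1}{6}} ; {\frac{1}{2}, \frac{4}{5}} match no listed identity.

Key observation: t_0 = \frac{1}{8} here, and the two k-th powers (C = 1/8, x = -2/5) combine into one argument.
Adjacent-term ratio: r(k) = -\frac{2}{5} * (k-\frac{4}{5}) (k-\frac{2}{3}) (k-\frac{1}{6}) / [(k+\frac{1}{2}) (k+\frac{4}{5}) (k+1)] - rational; roots negated = parameters, x = -\frac{2}{5}, C = \frac{1}{8}.


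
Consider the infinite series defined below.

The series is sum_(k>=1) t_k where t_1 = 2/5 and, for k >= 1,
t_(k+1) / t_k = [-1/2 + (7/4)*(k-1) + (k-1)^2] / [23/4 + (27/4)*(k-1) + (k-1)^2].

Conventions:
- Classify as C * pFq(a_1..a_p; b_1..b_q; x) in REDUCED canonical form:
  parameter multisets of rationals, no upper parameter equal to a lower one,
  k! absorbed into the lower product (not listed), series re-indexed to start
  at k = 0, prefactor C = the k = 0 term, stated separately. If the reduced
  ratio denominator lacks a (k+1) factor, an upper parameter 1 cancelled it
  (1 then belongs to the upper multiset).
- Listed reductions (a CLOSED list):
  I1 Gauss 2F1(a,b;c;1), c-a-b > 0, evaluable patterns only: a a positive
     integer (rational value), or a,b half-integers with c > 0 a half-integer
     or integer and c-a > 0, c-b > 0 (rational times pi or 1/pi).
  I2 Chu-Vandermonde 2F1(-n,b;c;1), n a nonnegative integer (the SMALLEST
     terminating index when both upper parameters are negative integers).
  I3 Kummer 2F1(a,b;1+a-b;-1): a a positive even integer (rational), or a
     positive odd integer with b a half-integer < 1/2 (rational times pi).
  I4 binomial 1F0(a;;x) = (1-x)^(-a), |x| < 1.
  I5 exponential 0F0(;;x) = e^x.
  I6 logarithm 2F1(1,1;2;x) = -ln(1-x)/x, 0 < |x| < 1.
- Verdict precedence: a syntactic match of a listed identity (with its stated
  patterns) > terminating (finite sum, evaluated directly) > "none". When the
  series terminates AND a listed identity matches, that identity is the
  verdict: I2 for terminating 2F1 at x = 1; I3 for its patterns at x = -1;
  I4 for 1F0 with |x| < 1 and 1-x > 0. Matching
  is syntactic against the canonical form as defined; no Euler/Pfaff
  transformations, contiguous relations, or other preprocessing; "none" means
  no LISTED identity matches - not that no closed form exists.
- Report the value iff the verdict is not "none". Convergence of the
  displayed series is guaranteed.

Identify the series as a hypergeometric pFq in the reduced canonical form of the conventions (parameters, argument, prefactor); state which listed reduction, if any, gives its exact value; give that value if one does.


At argument 1: a 2F1 with upper {-1/4, 2}, lower {23/4}, scaled by C = 2/5. Verdict at x = 1: the Gauss summation I1 matches (x = 1: the Gamma ratio telescopes since c-a-b = 4 > 0 and a = 2 in Z>0). Value: 57/160.

Key observation: from the first term 2/5: the expanded ratio factors over Q; prefactor 2/5, roots give parameters.
Ratio: r(k) = 1 * (k-1/4) (k+2) / [(k+23/4) (k+1)] - rational in k, leading ratio 1; with t_0 = 2/5, classification follows.


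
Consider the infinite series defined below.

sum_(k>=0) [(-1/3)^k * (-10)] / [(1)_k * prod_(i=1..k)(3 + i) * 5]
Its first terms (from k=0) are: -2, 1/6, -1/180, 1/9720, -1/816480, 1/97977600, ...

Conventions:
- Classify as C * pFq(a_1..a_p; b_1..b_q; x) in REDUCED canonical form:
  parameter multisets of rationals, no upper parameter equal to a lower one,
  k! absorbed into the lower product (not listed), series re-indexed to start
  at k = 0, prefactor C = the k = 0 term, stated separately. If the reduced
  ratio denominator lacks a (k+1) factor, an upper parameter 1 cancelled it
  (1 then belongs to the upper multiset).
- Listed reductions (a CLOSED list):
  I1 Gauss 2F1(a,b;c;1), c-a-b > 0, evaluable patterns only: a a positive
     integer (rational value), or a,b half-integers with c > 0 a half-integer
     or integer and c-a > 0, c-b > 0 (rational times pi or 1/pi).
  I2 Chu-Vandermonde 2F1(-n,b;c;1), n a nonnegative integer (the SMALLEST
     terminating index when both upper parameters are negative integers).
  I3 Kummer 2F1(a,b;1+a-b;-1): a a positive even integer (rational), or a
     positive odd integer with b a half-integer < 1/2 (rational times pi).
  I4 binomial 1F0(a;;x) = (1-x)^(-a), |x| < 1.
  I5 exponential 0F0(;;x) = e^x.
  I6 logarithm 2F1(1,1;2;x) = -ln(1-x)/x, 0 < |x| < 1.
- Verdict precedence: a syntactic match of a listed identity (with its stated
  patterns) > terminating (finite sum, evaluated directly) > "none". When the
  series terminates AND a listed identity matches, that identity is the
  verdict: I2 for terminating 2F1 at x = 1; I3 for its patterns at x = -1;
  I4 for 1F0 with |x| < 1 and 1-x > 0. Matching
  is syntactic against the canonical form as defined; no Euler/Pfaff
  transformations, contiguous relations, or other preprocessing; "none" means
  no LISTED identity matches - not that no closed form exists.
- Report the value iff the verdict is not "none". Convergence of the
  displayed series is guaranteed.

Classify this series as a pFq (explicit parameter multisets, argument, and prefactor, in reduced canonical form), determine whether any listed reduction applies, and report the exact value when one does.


The tell: t_0 = -2 here, and the lower running product (prefactor -2) is a rising factorial.
Term ratio: r(k) = (-1/3) * 1 / [(k+4) (k+1)] ; factor over Q: parameters, x = (-1/3), and C = -2.

At argument -1/3: a 0F1 with upper {-}, lower {4}, scaled by C = -2. Verdict: none. No listed pattern accepts 0F1(-; 4; -1/3).


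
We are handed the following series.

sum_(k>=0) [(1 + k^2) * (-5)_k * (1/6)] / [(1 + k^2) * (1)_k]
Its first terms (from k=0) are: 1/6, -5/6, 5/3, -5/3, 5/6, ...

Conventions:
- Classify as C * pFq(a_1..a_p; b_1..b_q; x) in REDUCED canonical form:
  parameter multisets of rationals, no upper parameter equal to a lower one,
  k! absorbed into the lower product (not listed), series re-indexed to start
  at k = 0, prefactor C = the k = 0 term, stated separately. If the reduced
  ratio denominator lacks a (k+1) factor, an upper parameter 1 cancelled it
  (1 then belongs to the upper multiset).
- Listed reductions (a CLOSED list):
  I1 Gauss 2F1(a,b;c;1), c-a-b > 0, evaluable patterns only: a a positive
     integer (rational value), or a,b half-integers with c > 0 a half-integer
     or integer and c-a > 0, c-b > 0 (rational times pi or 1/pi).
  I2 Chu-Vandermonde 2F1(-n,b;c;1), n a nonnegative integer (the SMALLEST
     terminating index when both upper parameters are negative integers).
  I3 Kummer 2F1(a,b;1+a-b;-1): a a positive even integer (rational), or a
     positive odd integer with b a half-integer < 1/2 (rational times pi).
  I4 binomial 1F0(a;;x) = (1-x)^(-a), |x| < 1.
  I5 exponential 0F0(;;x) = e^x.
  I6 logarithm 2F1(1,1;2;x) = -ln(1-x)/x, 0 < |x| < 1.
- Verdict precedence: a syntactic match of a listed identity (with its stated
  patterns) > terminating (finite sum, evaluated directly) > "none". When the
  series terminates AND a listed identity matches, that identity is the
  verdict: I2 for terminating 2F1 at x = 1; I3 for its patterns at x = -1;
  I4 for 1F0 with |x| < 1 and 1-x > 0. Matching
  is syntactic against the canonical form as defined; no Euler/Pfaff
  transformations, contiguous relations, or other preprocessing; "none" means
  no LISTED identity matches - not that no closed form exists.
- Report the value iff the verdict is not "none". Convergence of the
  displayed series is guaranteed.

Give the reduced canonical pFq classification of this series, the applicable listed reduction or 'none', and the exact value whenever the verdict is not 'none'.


At argument 1: a 1F0 with upper {-5}, lower {-}, scaled by C = 1/6. Verdict: terminating. With -5 upstairs the series is a 6-term polynomial sum; evaluated term by term. Hence: 0.

The tell: with t_0 = 1/6, the factor k^2 + 1 cancels (top and bottom), leaving C = 1/6.
Consecutive-term ratio: r(k) = 1 * (k-5) / [(k+1)] - rational in k. x = 1; t_0 = 1/6; negate the roots.


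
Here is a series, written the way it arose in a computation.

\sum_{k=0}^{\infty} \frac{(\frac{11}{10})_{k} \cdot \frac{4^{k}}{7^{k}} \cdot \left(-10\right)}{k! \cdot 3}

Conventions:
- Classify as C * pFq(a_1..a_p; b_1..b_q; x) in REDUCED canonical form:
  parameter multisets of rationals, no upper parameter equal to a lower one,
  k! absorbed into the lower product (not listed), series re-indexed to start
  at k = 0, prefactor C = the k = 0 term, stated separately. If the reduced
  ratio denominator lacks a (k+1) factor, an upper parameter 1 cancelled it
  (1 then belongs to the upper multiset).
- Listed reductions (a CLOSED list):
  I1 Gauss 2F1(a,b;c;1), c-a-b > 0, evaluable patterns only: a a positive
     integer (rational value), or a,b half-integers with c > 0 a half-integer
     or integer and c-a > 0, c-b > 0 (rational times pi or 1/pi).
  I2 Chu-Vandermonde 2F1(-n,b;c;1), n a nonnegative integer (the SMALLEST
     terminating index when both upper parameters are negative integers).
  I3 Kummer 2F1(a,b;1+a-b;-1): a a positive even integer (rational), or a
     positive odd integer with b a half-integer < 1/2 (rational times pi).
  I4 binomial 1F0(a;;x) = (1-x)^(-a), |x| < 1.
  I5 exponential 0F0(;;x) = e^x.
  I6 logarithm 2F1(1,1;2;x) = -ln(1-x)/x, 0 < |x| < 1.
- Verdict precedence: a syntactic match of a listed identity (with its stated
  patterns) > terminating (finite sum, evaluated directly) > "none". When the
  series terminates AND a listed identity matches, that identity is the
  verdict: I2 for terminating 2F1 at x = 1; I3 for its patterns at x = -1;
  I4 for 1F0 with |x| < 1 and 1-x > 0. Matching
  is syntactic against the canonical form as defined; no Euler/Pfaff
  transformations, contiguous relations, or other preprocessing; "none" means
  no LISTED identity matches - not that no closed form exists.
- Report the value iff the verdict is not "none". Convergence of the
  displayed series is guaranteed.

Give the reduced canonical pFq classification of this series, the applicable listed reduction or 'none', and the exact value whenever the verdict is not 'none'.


This is -\frac{10}{3} * 1F0(\frac{11}{10}; -; \frac{4}{7}) in reduced canonical form. Verdict (x = \frac{4}{7}): the I4 binomial reduction applies (the 1F0 binomial series: exponent -11/10, x = \frac{4}{7}). Exact value: \left(-\frac{10}{3}\right) \cdot \left(\frac{3}{7}\right)^{-\frac{11}{10}}.

The tell: with t_0 = -\frac{10}{3}, the constant factors (C = -10/3) combine into one prefactor.
Term ratio: r(k) = \frac{4}{7} * (k+\frac{11}{10}) / [(k+1)] - poly over poly, x = \frac{4}{7} from leading terms; C = -\frac{10}{3} at k = 0.


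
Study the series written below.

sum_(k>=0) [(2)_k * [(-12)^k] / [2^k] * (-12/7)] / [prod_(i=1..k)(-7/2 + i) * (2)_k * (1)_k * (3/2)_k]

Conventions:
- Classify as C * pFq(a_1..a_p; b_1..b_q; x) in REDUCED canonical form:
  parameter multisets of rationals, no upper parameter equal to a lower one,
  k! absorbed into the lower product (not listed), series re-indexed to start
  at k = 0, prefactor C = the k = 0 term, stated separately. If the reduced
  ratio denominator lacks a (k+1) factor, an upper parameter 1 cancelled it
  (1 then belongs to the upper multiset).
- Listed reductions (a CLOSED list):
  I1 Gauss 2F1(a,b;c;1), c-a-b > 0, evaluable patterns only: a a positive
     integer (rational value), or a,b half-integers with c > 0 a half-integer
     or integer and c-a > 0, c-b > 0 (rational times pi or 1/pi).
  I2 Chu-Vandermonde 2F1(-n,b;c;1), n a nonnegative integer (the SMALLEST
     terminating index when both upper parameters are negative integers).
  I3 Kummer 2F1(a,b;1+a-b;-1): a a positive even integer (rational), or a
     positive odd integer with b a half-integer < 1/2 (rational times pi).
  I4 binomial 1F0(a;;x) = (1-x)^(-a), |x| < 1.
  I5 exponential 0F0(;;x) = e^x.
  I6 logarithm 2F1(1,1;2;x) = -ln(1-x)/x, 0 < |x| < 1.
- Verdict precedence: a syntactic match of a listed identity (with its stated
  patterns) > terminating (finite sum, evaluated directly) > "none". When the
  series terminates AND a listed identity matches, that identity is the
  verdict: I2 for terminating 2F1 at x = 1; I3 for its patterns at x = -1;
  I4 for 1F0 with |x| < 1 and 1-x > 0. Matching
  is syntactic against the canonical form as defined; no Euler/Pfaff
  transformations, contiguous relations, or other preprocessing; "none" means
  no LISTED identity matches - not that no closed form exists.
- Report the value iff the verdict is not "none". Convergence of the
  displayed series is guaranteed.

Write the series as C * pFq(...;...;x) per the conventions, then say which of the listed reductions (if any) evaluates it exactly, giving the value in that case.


Prefactor -12/7, argument -6: 0F2 with upper {-} over lower {-5/2, 3/2}. Verdict: none. Every listed pattern misses the 0F2 form at -6, upper {-}.

First insight: t_0 being -12/7, the lower running product (C = -12/7, x = -6) is a rising factorial.
Step ratio: r(k) = (-6) * 1 / [(k-5/2) (k+3/2) (k+1)] - rational in k. x = (-6); t_0 = -12/7; negate the roots.


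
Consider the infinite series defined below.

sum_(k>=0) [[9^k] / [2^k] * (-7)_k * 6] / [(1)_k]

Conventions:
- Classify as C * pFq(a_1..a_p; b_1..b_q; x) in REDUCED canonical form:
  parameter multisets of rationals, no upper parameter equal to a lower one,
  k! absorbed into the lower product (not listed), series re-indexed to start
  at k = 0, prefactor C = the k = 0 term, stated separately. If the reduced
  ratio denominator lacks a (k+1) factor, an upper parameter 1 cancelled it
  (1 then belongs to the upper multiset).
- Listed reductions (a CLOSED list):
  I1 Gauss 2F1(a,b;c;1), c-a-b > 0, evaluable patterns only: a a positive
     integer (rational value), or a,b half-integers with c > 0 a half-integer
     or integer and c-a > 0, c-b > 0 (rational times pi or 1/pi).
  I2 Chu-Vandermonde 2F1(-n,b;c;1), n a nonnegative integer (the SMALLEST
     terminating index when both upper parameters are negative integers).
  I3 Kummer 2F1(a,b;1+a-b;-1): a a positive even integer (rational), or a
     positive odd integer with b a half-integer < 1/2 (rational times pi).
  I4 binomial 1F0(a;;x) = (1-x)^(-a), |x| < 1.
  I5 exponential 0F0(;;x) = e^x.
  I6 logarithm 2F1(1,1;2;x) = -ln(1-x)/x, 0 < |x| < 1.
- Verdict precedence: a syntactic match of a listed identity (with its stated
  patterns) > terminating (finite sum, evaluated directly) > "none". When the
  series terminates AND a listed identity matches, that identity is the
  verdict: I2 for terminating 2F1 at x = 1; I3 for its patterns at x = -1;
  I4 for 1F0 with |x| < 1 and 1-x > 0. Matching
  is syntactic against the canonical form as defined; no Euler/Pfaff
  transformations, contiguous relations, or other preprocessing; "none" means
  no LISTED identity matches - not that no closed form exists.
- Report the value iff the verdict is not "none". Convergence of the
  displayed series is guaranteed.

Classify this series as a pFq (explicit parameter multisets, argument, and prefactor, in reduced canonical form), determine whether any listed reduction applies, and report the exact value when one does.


First insight: t_0 = 6 here, and (1)_k (C = 6, x = 9/2) is k! itself.
Adjacent-term ratio: r(k) = (9/2) * (k-7) / [(k+1)] - rational; roots negated = parameters, x = (9/2), C = 6.

Prefactor 6, argument 9/2: 1F0 with upper {-7} over lower {-}. Verdict: terminating at k = 7: the factor (-7)_k kills every later term; summing the 8 survivors is exact. Hence: -2470629/64.


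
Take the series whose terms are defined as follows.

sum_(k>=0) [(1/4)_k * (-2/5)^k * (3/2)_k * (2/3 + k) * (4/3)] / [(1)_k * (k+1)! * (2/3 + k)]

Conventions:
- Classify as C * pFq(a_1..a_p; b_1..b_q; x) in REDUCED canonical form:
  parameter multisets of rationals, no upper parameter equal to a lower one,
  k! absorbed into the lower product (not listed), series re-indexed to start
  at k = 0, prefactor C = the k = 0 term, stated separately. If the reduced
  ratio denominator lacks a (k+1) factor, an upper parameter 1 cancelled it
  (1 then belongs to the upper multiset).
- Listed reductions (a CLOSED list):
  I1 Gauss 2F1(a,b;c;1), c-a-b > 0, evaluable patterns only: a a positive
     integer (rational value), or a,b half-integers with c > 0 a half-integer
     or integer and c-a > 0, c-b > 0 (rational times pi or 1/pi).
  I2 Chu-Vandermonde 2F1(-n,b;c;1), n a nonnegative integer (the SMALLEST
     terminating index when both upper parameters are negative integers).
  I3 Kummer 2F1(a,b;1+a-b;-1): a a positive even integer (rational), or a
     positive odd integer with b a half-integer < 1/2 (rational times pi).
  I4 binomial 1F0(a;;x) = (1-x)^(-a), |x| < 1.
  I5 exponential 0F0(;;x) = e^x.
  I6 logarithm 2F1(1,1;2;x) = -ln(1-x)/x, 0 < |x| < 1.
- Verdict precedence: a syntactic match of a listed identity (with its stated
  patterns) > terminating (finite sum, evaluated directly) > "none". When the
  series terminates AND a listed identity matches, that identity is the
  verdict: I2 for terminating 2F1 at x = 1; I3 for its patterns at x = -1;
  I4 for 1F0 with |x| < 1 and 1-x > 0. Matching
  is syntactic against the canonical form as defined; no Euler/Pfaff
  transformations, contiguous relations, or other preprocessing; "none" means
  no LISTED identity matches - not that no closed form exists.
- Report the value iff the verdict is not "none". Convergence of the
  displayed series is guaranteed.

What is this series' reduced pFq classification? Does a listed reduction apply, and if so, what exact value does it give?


This is 4/3 * 2F1(1/4, 3/2; 2; -2/5) in reduced canonical form. Verdict: none - this 2F1 at x = -2/5 matches no listed pattern, and upper {1/4, 3/2} holds no stopper.

First insight: t_0 = 4/3 here, and (1)_k (prefactor 4/3) is k! itself.
Term ratio: r(k) = (-2/5) * (k+1/4) (k+3/2) / [(k+2) (k+1)] - rational in k, leading ratio (-2/5); with t_0 = 4/3, classification follows.


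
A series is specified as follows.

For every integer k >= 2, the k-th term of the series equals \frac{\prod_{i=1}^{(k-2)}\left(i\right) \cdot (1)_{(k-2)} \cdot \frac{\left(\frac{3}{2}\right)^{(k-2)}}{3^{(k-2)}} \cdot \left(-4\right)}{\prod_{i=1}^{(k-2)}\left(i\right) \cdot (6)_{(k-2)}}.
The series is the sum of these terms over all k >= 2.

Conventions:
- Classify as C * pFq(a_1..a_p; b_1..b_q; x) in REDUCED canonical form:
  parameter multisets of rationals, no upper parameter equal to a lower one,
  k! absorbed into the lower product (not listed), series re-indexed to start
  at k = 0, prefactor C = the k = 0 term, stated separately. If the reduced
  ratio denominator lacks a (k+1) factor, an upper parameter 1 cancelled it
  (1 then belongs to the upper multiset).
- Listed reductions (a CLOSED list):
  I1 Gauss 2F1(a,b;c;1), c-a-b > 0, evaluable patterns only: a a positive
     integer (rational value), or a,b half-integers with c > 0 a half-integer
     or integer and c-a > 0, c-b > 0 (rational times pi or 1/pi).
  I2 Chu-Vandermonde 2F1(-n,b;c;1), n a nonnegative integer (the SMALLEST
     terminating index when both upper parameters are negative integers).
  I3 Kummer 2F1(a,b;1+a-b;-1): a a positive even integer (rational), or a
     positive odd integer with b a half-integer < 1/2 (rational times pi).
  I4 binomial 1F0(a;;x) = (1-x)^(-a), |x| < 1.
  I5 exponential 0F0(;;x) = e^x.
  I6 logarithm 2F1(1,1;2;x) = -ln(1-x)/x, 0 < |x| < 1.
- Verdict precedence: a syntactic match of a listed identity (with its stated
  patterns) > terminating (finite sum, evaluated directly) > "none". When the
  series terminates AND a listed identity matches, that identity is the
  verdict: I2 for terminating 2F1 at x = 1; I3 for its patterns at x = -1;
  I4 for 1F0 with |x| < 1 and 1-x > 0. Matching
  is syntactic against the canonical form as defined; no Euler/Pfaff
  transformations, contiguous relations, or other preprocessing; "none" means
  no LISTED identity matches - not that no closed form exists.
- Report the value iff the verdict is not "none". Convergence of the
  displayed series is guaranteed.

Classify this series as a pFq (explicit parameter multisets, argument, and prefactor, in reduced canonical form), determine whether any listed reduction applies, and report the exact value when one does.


Canonical form: C = -4 times 2F1 with upper {1, 1}, lower {6}, x = \frac{1}{2}. Verdict: none. A 2F1 with upper {1, 1} fits none of I1-I6 at x = \frac{1}{2}; the sum runs forever.

First insight: x = \frac{1}{2} and the running product (prefactor -4) telescopes to a rising factorial.
Ratio: r(k) = \frac{1}{2} * (k+1) (k+1) / [(k+6) (k+1)] ; factor over Q: parameters, x = \frac{1}{2}, and C = -4.


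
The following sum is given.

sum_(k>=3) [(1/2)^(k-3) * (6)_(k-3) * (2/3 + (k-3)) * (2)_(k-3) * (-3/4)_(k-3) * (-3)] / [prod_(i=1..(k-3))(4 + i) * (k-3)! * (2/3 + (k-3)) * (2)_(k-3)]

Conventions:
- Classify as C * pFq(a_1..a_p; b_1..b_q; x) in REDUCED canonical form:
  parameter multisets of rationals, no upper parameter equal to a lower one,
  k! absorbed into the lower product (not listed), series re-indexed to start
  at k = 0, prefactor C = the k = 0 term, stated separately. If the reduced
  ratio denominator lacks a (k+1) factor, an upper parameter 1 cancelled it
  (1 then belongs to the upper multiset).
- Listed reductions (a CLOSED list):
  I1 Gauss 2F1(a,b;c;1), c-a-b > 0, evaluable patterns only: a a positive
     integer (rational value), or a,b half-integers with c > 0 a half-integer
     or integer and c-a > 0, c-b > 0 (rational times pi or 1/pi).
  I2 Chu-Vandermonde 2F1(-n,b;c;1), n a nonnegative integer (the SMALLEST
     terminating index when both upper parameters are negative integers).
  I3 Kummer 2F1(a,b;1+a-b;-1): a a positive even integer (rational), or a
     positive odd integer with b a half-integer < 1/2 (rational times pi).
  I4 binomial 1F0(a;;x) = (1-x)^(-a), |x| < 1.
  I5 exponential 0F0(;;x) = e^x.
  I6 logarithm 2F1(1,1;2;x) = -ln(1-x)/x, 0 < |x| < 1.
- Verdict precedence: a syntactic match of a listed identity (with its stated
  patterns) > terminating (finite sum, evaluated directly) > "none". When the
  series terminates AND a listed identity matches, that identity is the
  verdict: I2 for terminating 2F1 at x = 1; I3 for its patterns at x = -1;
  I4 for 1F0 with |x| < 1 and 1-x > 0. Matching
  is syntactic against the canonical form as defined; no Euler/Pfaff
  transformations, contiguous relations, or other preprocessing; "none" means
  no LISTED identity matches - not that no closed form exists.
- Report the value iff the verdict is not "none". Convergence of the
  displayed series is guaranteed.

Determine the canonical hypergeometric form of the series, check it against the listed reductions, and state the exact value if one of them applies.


With C = -3: the canonical form is 2F1(-3/4, 6; 5; 1/2). Verdict: no listed reduction: x = 1/2 and upper {-3/4, 6} fail every I1-I6 pattern.

Key observation: x = (1/2) and the lower running product (prefactor -3) is a rising factorial.
Term ratio: r(k) = (1/2) * (k-3/4) (k+6) / [(k+5) (k+1)] - poly over poly, x = (1/2) from leading terms; C = -3 at k = 0.


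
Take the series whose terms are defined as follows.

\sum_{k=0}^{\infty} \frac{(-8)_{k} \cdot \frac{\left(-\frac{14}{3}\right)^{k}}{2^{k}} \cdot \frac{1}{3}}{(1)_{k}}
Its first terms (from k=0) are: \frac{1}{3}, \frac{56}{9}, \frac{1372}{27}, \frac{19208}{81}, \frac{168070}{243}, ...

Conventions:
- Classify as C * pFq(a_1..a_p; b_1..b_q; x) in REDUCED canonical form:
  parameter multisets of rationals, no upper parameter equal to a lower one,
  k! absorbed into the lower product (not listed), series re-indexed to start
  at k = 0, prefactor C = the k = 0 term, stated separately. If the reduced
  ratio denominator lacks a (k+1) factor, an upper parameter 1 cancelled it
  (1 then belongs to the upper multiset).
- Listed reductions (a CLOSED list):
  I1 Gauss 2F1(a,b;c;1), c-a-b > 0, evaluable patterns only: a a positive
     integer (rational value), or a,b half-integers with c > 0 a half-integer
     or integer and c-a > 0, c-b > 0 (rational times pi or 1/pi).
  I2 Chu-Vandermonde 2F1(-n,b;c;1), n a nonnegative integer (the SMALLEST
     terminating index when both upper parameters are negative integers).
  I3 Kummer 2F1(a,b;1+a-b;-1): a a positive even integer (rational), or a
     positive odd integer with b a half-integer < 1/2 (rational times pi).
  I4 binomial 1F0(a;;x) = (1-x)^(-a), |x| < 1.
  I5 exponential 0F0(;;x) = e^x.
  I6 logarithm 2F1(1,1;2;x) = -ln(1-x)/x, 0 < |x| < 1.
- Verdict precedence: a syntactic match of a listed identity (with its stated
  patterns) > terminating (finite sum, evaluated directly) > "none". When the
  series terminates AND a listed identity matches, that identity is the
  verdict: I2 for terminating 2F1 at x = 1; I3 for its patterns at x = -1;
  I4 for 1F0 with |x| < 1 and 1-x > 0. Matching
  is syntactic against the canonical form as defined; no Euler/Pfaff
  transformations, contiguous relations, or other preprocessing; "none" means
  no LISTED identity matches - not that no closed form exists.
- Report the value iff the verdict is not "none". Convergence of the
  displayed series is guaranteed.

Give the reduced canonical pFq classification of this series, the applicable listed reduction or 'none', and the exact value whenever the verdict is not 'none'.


Canonical form: C = \frac{1}{3} times 1F0 with upper {-8}, lower {-}, x = -\frac{7}{3}. Verdict: terminating. (-8)_k vanishes past k = 8, leaving a 9-term sum, computed directly. Sum: \frac{100000000}{19683}.

Key observation: t_0 being \frac{1}{3}, the two k-th powers (C = 1/3, x = -7/3) combine into one argument.
Ratio: r(k) = -\frac{7}{3} * (k-8) / [(k+1)] - rational; roots negated = parameters, x = -\frac{7}{3}, C = \frac{1}{3}.


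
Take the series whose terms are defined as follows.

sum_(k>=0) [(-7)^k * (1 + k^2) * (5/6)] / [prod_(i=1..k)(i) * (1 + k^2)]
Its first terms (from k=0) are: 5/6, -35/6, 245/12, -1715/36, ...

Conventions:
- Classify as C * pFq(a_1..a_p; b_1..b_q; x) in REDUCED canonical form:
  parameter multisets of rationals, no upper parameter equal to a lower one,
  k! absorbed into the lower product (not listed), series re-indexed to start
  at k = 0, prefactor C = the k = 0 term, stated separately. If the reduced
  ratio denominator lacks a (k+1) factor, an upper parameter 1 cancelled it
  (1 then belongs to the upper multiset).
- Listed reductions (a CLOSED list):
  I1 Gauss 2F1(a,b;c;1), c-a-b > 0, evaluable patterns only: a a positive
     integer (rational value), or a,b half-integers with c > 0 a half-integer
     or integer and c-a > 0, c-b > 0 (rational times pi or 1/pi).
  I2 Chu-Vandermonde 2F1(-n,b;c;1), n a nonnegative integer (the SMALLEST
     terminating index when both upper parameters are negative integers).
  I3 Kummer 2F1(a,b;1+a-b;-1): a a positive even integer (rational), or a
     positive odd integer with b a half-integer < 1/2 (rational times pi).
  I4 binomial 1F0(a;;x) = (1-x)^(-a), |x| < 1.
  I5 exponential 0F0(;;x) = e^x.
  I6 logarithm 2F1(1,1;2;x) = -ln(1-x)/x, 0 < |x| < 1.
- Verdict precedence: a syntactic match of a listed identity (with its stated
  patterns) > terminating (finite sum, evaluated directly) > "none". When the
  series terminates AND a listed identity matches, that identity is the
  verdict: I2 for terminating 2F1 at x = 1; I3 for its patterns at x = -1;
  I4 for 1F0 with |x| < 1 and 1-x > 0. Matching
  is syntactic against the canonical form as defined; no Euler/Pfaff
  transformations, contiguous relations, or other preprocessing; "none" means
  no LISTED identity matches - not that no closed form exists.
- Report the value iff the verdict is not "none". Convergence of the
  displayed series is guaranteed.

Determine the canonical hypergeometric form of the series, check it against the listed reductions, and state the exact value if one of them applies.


Key observation: x = (-7) and the product of the first k integers (C = 5/6, x = -7) is k!.
Ratio: r(k) = (-7) * 1 / [(k+1)] - rational in k. x = (-7); t_0 = 5/6; negate the roots.

Classification (C = 5/6): 0F0 with upper {-}, lower {-}, argument x = -7. Verdict: exponential (I5) fires (the 0F0 exponential series at x = -7). Value: (5/6) * e^(-7).
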